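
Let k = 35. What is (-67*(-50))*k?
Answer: 117250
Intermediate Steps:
(-67*(-50))*k = -67*(-50)*35 = 3350*35 = 117250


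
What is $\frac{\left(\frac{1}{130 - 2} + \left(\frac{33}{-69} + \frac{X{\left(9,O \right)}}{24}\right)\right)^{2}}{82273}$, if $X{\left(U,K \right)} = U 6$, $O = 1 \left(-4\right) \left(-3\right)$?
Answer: $\frac{27447121}{713071280128} \approx 3.8491 \cdot 10^{-5}$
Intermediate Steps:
$O = 12$ ($O = \left(-4\right) \left(-3\right) = 12$)
$X{\left(U,K \right)} = 6 U$
$\frac{\left(\frac{1}{130 - 2} + \left(\frac{33}{-69} + \frac{X{\left(9,O \right)}}{24}\right)\right)^{2}}{82273} = \frac{\left(\frac{1}{130 - 2} + \left(\frac{33}{-69} + \frac{6 \cdot 9}{24}\right)\right)^{2}}{82273} = \left(\frac{1}{128} + \left(33 \left(- \frac{1}{69}\right) + 54 \cdot \frac{1}{24}\right)\right)^{2} \cdot \frac{1}{82273} = \left(\frac{1}{128} + \left(- \frac{11}{23} + \frac{9}{4}\right)\right)^{2} \cdot \frac{1}{82273} = \left(\frac{1}{128} + \frac{163}{92}\right)^{2} \cdot \frac{1}{82273} = \left(\frac{5239}{2944}\right)^{2} \cdot \frac{1}{82273} = \frac{27447121}{8667136} \cdot \frac{1}{82273} = \frac{27447121}{713071280128}$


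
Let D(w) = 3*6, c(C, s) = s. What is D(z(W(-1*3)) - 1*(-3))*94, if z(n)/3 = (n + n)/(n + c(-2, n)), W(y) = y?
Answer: 1692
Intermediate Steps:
z(n) = 3 (z(n) = 3*((n + n)/(n + n)) = 3*((2*n)/((2*n))) = 3*((2*n)*(1/(2*n))) = 3*1 = 3)
D(w) = 18
D(z(W(-1*3)) - 1*(-3))*94 = 18*94 = 1692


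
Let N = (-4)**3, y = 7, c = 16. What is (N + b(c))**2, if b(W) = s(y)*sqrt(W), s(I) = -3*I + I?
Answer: 14400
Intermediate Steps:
s(I) = -2*I
N = -64
b(W) = -14*sqrt(W) (b(W) = (-2*7)*sqrt(W) = -14*sqrt(W))
(N + b(c))**2 = (-64 - 14*sqrt(16))**2 = (-64 - 14*4)**2 = (-64 - 56)**2 = (-120)**2 = 14400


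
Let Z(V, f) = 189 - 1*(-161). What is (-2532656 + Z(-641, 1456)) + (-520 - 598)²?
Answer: -1282382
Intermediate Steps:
Z(V, f) = 350 (Z(V, f) = 189 + 161 = 350)
(-2532656 + Z(-641, 1456)) + (-520 - 598)² = (-2532656 + 350) + (-520 - 598)² = -2532306 + (-1118)² = -2532306 + 1249924 = -1282382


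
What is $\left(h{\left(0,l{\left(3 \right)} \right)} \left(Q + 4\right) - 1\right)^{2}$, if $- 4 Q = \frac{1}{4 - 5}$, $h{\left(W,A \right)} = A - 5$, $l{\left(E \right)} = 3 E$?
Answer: $256$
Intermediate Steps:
$h{\left(W,A \right)} = -5 + A$ ($h{\left(W,A \right)} = A - 5 = -5 + A$)
$Q = \frac{1}{4}$ ($Q = - \frac{1}{4 \left(4 - 5\right)} = - \frac{1}{4 \left(-1\right)} = \left(- \frac{1}{4}\right) \left(-1\right) = \frac{1}{4} \approx 0.25$)
$\left(h{\left(0,l{\left(3 \right)} \right)} \left(Q + 4\right) - 1\right)^{2} = \left(\left(-5 + 3 \cdot 3\right) \left(\frac{1}{4} + 4\right) - 1\right)^{2} = \left(\left(-5 + 9\right) \frac{17}{4} - 1\right)^{2} = \left(4 \cdot \frac{17}{4} - 1\right)^{2} = \left(17 - 1\right)^{2} = 16^{2} = 256$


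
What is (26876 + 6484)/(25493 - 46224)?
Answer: -33360/20731 ≈ -1.6092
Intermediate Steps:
(26876 + 6484)/(25493 - 46224) = 33360/(-20731) = 33360*(-1/20731) = -33360/20731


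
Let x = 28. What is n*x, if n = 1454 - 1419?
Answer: 980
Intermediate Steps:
n = 35
n*x = 35*28 = 980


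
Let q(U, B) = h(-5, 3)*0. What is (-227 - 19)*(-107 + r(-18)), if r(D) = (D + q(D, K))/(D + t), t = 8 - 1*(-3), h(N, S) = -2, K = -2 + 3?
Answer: 179826/7 ≈ 25689.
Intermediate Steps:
K = 1
q(U, B) = 0 (q(U, B) = -2*0 = 0)
t = 11 (t = 8 + 3 = 11)
r(D) = D/(11 + D) (r(D) = (D + 0)/(D + 11) = D/(11 + D))
(-227 - 19)*(-107 + r(-18)) = (-227 - 19)*(-107 - 18/(11 - 18)) = -246*(-107 - 18/(-7)) = -246*(-107 - 18*(-⅐)) = -246*(-107 + 18/7) = -246*(-731/7) = 179826/7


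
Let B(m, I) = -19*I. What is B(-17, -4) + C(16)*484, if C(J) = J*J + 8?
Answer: 127852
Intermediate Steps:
C(J) = 8 + J² (C(J) = J² + 8 = 8 + J²)
B(-17, -4) + C(16)*484 = -19*(-4) + (8 + 16²)*484 = 76 + (8 + 256)*484 = 76 + 264*484 = 76 + 127776 = 127852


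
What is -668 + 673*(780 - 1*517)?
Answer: 176331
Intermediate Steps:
-668 + 673*(780 - 1*517) = -668 + 673*(780 - 517) = -668 + 673*263 = -668 + 176999 = 176331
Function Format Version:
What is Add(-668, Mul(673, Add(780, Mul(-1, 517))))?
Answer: 176331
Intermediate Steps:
Add(-668, Mul(673, Add(780, Mul(-1, 517)))) = Add(-668, Mul(673, Add(780, -517))) = Add(-668, Mul(673, 263)) = Add(-668, 176999) = 176331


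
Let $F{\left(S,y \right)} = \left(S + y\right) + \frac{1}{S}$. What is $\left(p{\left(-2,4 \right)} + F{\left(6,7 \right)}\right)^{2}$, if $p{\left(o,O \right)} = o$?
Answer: $\frac{4489}{36} \approx 124.69$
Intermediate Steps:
$F{\left(S,y \right)} = S + y + \frac{1}{S}$
$\left(p{\left(-2,4 \right)} + F{\left(6,7 \right)}\right)^{2} = \left(-2 + \left(6 + 7 + \frac{1}{6}\right)\right)^{2} = \left(-2 + \frac{79}{6}\right)^{2} = \left(\frac{67}{6}\right)^{2} = \frac{4489}{36}$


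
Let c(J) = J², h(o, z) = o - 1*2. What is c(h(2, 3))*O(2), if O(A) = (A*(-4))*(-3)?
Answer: 0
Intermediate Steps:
h(o, z) = -2 + o (h(o, z) = o - 2 = -2 + o)
O(A) = 12*A (O(A) = -4*A*(-3) = 12*A)
c(h(2, 3))*O(2) = (-2 + 2)²*(12*2) = 0²*24 = 0*24 = 0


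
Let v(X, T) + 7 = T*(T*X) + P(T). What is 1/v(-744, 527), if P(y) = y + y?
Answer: -1/206629329 ≈ -4.8396e-9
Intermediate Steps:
P(y) = 2*y
v(X, T) = -7 + 2*T + X*T² (v(X, T) = -7 + (T*(T*X) + 2*T) = -7 + (X*T² + 2*T) = -7 + (2*T + X*T²) = -7 + 2*T + X*T²)
1/v(-744, 527) = 1/(-7 + 2*527 - 744*527²) = 1/(-7 + 1054 - 744*277729) = 1/(-7 + 1054 - 206630376) = 1/(-206629329) = -1/206629329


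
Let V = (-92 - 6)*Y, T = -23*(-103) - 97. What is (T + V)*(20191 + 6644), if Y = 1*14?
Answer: 24151500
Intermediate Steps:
Y = 14
T = 2272 (T = 2369 - 97 = 2272)
V = -1372 (V = (-92 - 6)*14 = -98*14 = -1372)
(T + V)*(20191 + 6644) = (2272 - 1372)*(20191 + 6644) = 900*26835 = 24151500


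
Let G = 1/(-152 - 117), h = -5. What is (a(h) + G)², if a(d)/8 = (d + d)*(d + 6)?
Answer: 463153441/72361 ≈ 6400.6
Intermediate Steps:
a(d) = 16*d*(6 + d) (a(d) = 8*((d + d)*(d + 6)) = 8*((2*d)*(6 + d)) = 8*(2*d*(6 + d)) = 16*d*(6 + d))
G = -1/269 (G = 1/(-269) = -1/269 ≈ -0.0037175)
(a(h) + G)² = (16*(-5)*(6 - 5) - 1/269)² = (16*(-5)*1 - 1/269)² = (-80 - 1/269)² = (-21521/269)² = 463153441/72361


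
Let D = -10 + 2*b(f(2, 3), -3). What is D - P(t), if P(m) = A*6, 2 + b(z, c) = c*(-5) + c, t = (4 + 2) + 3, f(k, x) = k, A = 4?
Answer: -14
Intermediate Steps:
t = 9 (t = 6 + 3 = 9)
b(z, c) = -2 - 4*c (b(z, c) = -2 + (c*(-5) + c) = -2 + (-5*c + c) = -2 - 4*c)
P(m) = 24 (P(m) = 4*6 = 24)
D = 10 (D = -10 + 2*(-2 - 4*(-3)) = -10 + 2*(-2 + 12) = -10 + 2*10 = -10 + 20 = 10)
D - P(t) = 10 - 1*24 = 10 - 24 = -14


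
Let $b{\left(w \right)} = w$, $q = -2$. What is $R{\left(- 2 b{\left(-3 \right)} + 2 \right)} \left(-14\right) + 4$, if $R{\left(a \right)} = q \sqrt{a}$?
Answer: $4 + 56 \sqrt{2} \approx 83.196$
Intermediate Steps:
$R{\left(a \right)} = - 2 \sqrt{a}$
$R{\left(- 2 b{\left(-3 \right)} + 2 \right)} \left(-14\right) + 4 = - 2 \sqrt{\left(-2\right) \left(-3\right) + 2} \left(-14\right) + 4 = - 2 \sqrt{6 + 2} \left(-14\right) + 4 = - 2 \sqrt{8} \left(-14\right) + 4 = - 2 \cdot 2 \sqrt{2} \left(-14\right) + 4 = - 4 \sqrt{2} \left(-14\right) + 4 = 56 \sqrt{2} + 4 = 4 + 56 \sqrt{2}$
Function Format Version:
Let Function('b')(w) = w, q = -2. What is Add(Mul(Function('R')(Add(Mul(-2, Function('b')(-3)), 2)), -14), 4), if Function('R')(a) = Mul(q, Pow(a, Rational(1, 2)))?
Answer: Add(4, Mul(56, Pow(2, Rational(1, 2)))) ≈ 83.196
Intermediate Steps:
Function('R')(a) = Mul(-2, Pow(a, Rational(1, 2)))
Add(Mul(Function('R')(Add(Mul(-2, Function('b')(-3)), 2)), -14), 4) = Add(Mul(Mul(-2, Pow(Add(Mul(-2, -3), 2), Rational(1, 2))), -14), 4) = Add(Mul(Mul(-2, Pow(Add(6, 2), Rational(1, 2))), -14), 4) = Add(Mul(Mul(-2, Pow(8, Rational(1, 2))), -14), 4) = Add(Mul(Mul(-2, Mul(2, Pow(2, Rational(1, 2)))), -14), 4) = Add(Mul(Mul(-4, Pow(2, Rational(1, 2))), -14), 4) = Add(Mul(56, Pow(2, Rational(1, 2))), 4) = Add(4, Mul(56, Pow(2, Rational(1, 2))))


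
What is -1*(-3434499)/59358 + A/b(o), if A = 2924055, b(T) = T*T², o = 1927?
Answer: 8192007678195069/141580404473638 ≈ 57.861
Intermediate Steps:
b(T) = T³
-1*(-3434499)/59358 + A/b(o) = -1*(-3434499)/59358 + 2924055/(1927³) = 3434499*(1/59358) + 2924055/7155584983 = 1144833/19786 + 2924055*(1/7155584983) = 1144833/19786 + 2924055/7155584983 = 8192007678195069/141580404473638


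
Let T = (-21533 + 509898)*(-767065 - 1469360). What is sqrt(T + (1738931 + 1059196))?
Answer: I*sqrt(1092188896998) ≈ 1.0451e+6*I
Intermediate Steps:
T = -1092191695125 (T = 488365*(-2236425) = -1092191695125)
sqrt(T + (1738931 + 1059196)) = sqrt(-1092191695125 + (1738931 + 1059196)) = sqrt(-1092191695125 + 2798127) = sqrt(-1092188896998) = I*sqrt(1092188896998)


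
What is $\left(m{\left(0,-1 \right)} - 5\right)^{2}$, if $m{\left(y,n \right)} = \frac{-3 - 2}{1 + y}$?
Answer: $100$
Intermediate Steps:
$m{\left(y,n \right)} = - \frac{5}{1 + y}$
$\left(m{\left(0,-1 \right)} - 5\right)^{2} = \left(- \frac{5}{1 + 0} - 5\right)^{2} = \left(- \frac{5}{1} - 5\right)^{2} = \left(\left(-5\right) 1 - 5\right)^{2} = \left(-5 - 5\right)^{2} = \left(-10\right)^{2} = 100$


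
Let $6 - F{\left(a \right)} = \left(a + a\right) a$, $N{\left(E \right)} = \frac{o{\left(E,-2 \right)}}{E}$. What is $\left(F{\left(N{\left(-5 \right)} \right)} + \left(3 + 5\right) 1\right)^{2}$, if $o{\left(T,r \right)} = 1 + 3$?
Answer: $\frac{101124}{625} \approx 161.8$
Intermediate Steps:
$o{\left(T,r \right)} = 4$
$N{\left(E \right)} = \frac{4}{E}$
$F{\left(a \right)} = 6 - 2 a^{2}$ ($F{\left(a \right)} = 6 - \left(a + a\right) a = 6 - 2 a a = 6 - 2 a^{2}$)
$\left(F{\left(N{\left(-5 \right)} \right)} + \left(3 + 5\right) 1\right)^{2} = \left(\left(6 - 2 \left(\frac{4}{-5}\right)^{2}\right) + \left(3 + 5\right) 1\right)^{2} = \left(\left(6 - 2 \left(4 \left(- \frac{1}{5}\right)\right)^{2}\right) + 8 \cdot 1\right)^{2} = \left(\left(6 - 2 \left(- \frac{4}{5}\right)^{2}\right) + 8\right)^{2} = \left(\left(6 - \frac{32}{25}\right) + 8\right)^{2} = \left(\frac{118}{25} + 8\right)^{2} = \left(\frac{318}{25}\right)^{2} = \frac{101124}{625}$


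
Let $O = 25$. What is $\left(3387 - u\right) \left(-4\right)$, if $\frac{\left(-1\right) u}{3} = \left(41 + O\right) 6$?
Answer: $-18300$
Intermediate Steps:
$u = -1188$ ($u = - 3 \left(41 + 25\right) 6 = - 3 \cdot 66 \cdot 6 = \left(-3\right) 396 = -1188$)
$\left(3387 - u\right) \left(-4\right) = \left(3387 - -1188\right) \left(-4\right) = \left(3387 + 1188\right) \left(-4\right) = 4575 \left(-4\right) = -18300$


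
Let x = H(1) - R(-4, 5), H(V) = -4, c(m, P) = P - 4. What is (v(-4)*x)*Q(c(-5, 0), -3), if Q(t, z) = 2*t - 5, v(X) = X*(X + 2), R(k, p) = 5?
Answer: 936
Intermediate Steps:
c(m, P) = -4 + P
v(X) = X*(2 + X)
Q(t, z) = -5 + 2*t
x = -9 (x = -4 - 1*5 = -4 - 5 = -9)
(v(-4)*x)*Q(c(-5, 0), -3) = (-4*(2 - 4)*(-9))*(-5 + 2*(-4 + 0)) = (-4*(-2)*(-9))*(-5 + 2*(-4)) = (8*(-9))*(-5 - 8) = -72*(-13) = 936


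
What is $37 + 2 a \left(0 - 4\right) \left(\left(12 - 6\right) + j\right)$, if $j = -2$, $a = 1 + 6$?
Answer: $-187$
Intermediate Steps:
$a = 7$
$37 + 2 a \left(0 - 4\right) \left(\left(12 - 6\right) + j\right) = 37 + 2 \cdot 7 \left(0 - 4\right) \left(\left(12 - 6\right) - 2\right) = 37 + 14 \left(-4\right) \left(6 - 2\right) = 37 - 224 = -187$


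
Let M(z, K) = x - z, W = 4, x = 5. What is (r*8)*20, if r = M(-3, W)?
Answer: 1280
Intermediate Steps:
M(z, K) = 5 - z
r = 8 (r = 5 - 1*(-3) = 5 + 3 = 8)
(r*8)*20 = (8*8)*20 = 64*20 = 1280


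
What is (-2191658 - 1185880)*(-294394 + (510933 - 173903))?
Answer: -144004710168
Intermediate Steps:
(-2191658 - 1185880)*(-294394 + (510933 - 173903)) = -3377538*(-294394 + 337030) = -3377538*42636 = -144004710168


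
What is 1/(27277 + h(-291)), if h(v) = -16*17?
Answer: 1/27005 ≈ 3.7030e-5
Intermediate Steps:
h(v) = -272
1/(27277 + h(-291)) = 1/(27277 - 272) = 1/27005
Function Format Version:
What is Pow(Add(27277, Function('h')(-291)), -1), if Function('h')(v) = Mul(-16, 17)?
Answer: Rational(1, 27005) ≈ 3.7030e-5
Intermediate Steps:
Function('h')(v) = -272
Pow(Add(27277, Function('h')(-291)), -1) = Pow(Add(27277, -272), -1) = Pow(27005, -1) = Rational(1, 27005)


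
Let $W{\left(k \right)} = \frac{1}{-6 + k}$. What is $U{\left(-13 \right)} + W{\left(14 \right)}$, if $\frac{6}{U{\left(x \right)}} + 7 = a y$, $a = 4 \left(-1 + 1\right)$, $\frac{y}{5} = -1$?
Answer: $- \frac{41}{56} \approx -0.73214$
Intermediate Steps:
$y = -5$ ($y = 5 \left(-1\right) = -5$)
$a = 0$ ($a = 4 \cdot 0 = 0$)
$U{\left(x \right)} = - \frac{6}{7}$ ($U{\left(x \right)} = \frac{6}{-7 + 0 \left(-5\right)} = \frac{6}{-7 + 0} = \frac{6}{-7} = 6 \left(- \frac{1}{7}\right) = - \frac{6}{7}$)
$U{\left(-13 \right)} + W{\left(14 \right)} = - \frac{6}{7} + \frac{1}{-6 + 14} = - \frac{6}{7} + \frac{1}{8} = - \frac{41}{56}$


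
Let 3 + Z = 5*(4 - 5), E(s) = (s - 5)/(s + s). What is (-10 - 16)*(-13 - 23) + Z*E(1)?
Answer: 952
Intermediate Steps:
E(s) = (-5 + s)/(2*s) (E(s) = (-5 + s)/((2*s)) = (-5 + s)*(1/(2*s)) = (-5 + s)/(2*s))
Z = -8 (Z = -3 + 5*(4 - 5) = -3 + 5*(-1) = -3 - 5 = -8)
(-10 - 16)*(-13 - 23) + Z*E(1) = (-10 - 16)*(-13 - 23) - 4*(-5 + 1)/1 = -26*(-36) - 4*(-4) = 936 - 8*(-2) = 936 + 16 = 952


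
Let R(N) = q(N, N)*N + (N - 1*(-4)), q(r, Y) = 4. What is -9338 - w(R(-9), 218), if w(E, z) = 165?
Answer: -9503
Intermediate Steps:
R(N) = 4 + 5*N (R(N) = 4*N + (N - 1*(-4)) = 4*N + (N + 4) = 4*N + (4 + N) = 4 + 5*N)
-9338 - w(R(-9), 218) = -9338 - 1*165 = -9338 - 165 = -9503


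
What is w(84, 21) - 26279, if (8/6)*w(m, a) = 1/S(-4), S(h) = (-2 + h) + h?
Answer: -1051163/40 ≈ -26279.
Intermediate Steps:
S(h) = -2 + 2*h
w(m, a) = -3/40 (w(m, a) = 3/(4*(-2 + 2*(-4))) = 3/(4*(-2 - 8)) = (3/4)/(-10) = (3/4)*(-1/10) = -3/40)
w(84, 21) - 26279 = -3/40 - 26279 = -1051163/40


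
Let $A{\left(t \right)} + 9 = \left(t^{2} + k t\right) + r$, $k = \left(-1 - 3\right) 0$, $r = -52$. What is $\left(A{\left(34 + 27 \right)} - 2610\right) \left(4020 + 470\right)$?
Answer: $4714500$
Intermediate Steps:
$k = 0$ ($k = \left(-4\right) 0 = 0$)
$A{\left(t \right)} = -61 + t^{2}$ ($A{\left(t \right)} = -9 + \left(\left(t^{2} + 0 t\right) - 52\right) = -9 + \left(\left(t^{2} + 0\right) - 52\right) = -9 + \left(t^{2} - 52\right) = -9 + \left(-52 + t^{2}\right) = -61 + t^{2}$)
$\left(A{\left(34 + 27 \right)} - 2610\right) \left(4020 + 470\right) = \left(\left(-61 + \left(34 + 27\right)^{2}\right) - 2610\right) \left(4020 + 470\right) = \left(\left(-61 + 61^{2}\right) - 2610\right) 4490 = \left(\left(-61 + 3721\right) - 2610\right) 4490 = \left(3660 - 2610\right) 4490 = 1050 \cdot 4490 = 4714500$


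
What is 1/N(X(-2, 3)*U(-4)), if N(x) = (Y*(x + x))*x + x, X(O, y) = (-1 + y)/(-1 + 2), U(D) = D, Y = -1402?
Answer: -1/179464 ≈ -5.5721e-6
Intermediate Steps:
X(O, y) = -1 + y (X(O, y) = (-1 + y)/1 = (-1 + y)*1 = -1 + y)
N(x) = x - 2804*x**2 (N(x) = (-1402*(x + x))*x + x = (-2804*x)*x + x = -2804*x**2 + x = x - 2804*x**2)
1/N(X(-2, 3)*U(-4)) = 1/(((-1 + 3)*(-4))*(1 - 2804*(-1 + 3)*(-4))) = 1/((2*(-4))*(1 - 5608*(-4))) = 1/(-8*(1 - 2804*(-8))) = 1/(-8*(1 + 22432)) = 1/(-8*22433) = 1/(-179464) = -1/179464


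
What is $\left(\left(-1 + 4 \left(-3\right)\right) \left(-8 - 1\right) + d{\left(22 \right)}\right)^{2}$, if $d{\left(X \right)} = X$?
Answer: $19321$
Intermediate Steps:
$\left(\left(-1 + 4 \left(-3\right)\right) \left(-8 - 1\right) + d{\left(22 \right)}\right)^{2} = \left(\left(-1 + 4 \left(-3\right)\right) \left(-8 - 1\right) + 22\right)^{2} = \left(\left(-1 - 12\right) \left(-9\right) + 22\right)^{2} = \left(\left(-13\right) \left(-9\right) + 22\right)^{2} = \left(117 + 22\right)^{2} = 139^{2} = 19321$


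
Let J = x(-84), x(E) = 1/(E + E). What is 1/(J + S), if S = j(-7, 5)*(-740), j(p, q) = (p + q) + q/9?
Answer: 504/538717 ≈ 0.00093556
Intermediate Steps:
x(E) = 1/(2*E)
j(p, q) = p + 10*q/9 (j(p, q) = (p + q) + q*(⅑) = (p + q) + q/9 = p + 10*q/9)
S = 9620/9 (S = (-7 + (10/9)*5)*(-740) = (-7 + 50/9)*(-740) = -13/9*(-740) = 9620/9 ≈ 1068.9)
J = -1/168 (J = (½)/(-84) = (½)*(-1/84) = -1/168 ≈ -0.0059524)
1/(J + S) = 1/(-1/168 + 9620/9) = 1/(538717/504) = 504/538717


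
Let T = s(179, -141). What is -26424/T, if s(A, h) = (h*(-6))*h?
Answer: 1468/6627 ≈ 0.22152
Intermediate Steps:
s(A, h) = -6*h² (s(A, h) = (-6*h)*h = -6*h²)
T = -119286 (T = -6*(-141)² = -6*19881 = -119286)
-26424/T = -26424/(-119286) = -26424*(-1/119286) = 1468/6627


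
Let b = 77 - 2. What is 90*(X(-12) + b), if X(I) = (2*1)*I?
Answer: 4590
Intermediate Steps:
X(I) = 2*I
b = 75
90*(X(-12) + b) = 90*(2*(-12) + 75) = 90*(-24 + 75) = 90*51 = 4590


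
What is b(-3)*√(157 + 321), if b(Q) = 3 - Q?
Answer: 6*√478 ≈ 131.18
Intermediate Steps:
b(-3)*√(157 + 321) = (3 - 1*(-3))*√(157 + 321) = (3 + 3)*√478 = 6*√478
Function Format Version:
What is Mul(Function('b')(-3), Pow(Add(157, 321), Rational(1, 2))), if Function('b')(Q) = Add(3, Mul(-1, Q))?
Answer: Mul(6, Pow(478, Rational(1, 2))) ≈ 131.18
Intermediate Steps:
Mul(Function('b')(-3), Pow(Add(157, 321), Rational(1, 2))) = Mul(Add(3, Mul(-1, -3)), Pow(Add(157, 321), Rational(1, 2))) = Mul(Add(3, 3), Pow(478, Rational(1, 2))) = Mul(6, Pow(478, Rational(1, 2)))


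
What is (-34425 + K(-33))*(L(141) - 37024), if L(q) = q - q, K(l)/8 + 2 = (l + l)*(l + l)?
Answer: -15068768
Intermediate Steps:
K(l) = -16 + 32*l**2 (K(l) = -16 + 8*((l + l)*(l + l)) = -16 + 8*((2*l)*(2*l)) = -16 + 8*(4*l**2) = -16 + 32*l**2)
L(q) = 0
(-34425 + K(-33))*(L(141) - 37024) = (-34425 + (-16 + 32*(-33)**2))*(0 - 37024) = (-34425 + (-16 + 32*1089))*(-37024) = (-34425 + (-16 + 34848))*(-37024) = (-34425 + 34832)*(-37024) = 407*(-37024) = -15068768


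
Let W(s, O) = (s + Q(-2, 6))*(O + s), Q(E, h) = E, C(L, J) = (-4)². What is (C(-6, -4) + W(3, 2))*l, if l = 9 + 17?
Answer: 546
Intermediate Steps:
C(L, J) = 16
W(s, O) = (-2 + s)*(O + s) (W(s, O) = (s - 2)*(O + s) = (-2 + s)*(O + s))
l = 26
(C(-6, -4) + W(3, 2))*l = (16 + (3² - 2*2 - 2*3 + 2*3))*26 = (16 + (9 - 4 - 6 + 6))*26 = (16 + 5)*26 = 21*26 = 546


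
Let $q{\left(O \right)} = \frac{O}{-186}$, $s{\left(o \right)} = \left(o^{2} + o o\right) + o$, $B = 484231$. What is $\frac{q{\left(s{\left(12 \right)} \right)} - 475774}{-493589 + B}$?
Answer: $\frac{7374522}{145049} \approx 50.842$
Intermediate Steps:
$s{\left(o \right)} = o + 2 o^{2}$ ($s{\left(o \right)} = \left(o^{2} + o^{2}\right) + o = 2 o^{2} + o = o + 2 o^{2}$)
$q{\left(O \right)} = - \frac{O}{186}$ ($q{\left(O \right)} = O \left(- \frac{1}{186}\right) = - \frac{O}{186}$)
$\frac{q{\left(s{\left(12 \right)} \right)} - 475774}{-493589 + B} = \frac{- \frac{12 \left(1 + 2 \cdot 12\right)}{186} - 475774}{-493589 + 484231} = \frac{- \frac{12 \left(1 + 24\right)}{186} - 475774}{-9358} = \left(- \frac{12 \cdot 25}{186} - 475774\right) \left(- \frac{1}{9358}\right) = \left(\left(- \frac{1}{186}\right) 300 - 475774\right) \left(- \frac{1}{9358}\right) = \left(- \frac{50}{31} - 475774\right) \left(- \frac{1}{9358}\right) = \left(- \frac{14749044}{31}\right) \left(- \frac{1}{9358}\right) = \frac{7374522}{145049}$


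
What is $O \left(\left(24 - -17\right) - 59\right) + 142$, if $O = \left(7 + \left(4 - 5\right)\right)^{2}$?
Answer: $-506$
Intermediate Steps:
$O = 36$ ($O = \left(7 + \left(4 - 5\right)\right)^{2} = \left(7 - 1\right)^{2} = 6^{2} = 36$)
$O \left(\left(24 - -17\right) - 59\right) + 142 = 36 \left(\left(24 - -17\right) - 59\right) + 142 = 36 \left(\left(24 + 17\right) - 59\right) + 142 = 36 \left(41 - 59\right) + 142 = 36 \left(-18\right) + 142 = -648 + 142 = -506$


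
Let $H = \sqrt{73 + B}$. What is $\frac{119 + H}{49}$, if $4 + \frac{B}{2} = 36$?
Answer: $\frac{17}{7} + \frac{\sqrt{137}}{49} \approx 2.6674$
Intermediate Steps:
$B = 64$ ($B = -8 + 2 \cdot 36 = -8 + 72 = 64$)
$H = \sqrt{137}$ ($H = \sqrt{73 + 64} = \sqrt{137} \approx 11.705$)
$\frac{119 + H}{49} = \frac{119 + \sqrt{137}}{49} = \left(119 + \sqrt{137}\right) \frac{1}{49} = \frac{17}{7} + \frac{\sqrt{137}}{49}$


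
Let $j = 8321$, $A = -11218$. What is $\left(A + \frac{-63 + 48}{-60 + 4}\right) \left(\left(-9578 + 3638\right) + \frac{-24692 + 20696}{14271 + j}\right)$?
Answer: $\frac{21075949904967}{316288} \approx 6.6635 \cdot 10^{7}$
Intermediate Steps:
$\left(A + \frac{-63 + 48}{-60 + 4}\right) \left(\left(-9578 + 3638\right) + \frac{-24692 + 20696}{14271 + j}\right) = \left(-11218 + \frac{-63 + 48}{-60 + 4}\right) \left(\left(-9578 + 3638\right) + \frac{-24692 + 20696}{14271 + 8321}\right) = \left(-11218 - \frac{15}{-56}\right) \left(-5940 - \frac{3996}{22592}\right) = \left(-11218 - - \frac{15}{56}\right) \left(-5940 - \frac{999}{5648}\right) = \left(-11218 + \frac{15}{56}\right) \left(-5940 - \frac{999}{5648}\right) = \left(- \frac{628193}{56}\right) \left(- \frac{33550119}{5648}\right) = \frac{21075949904967}{316288}$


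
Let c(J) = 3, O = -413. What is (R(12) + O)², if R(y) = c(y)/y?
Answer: 2725801/16 ≈ 1.7036e+5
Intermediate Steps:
R(y) = 3/y
(R(12) + O)² = (3/12 - 413)² = (3*(1/12) - 413)² = (¼ - 413)² = (-1651/4)² = 2725801/16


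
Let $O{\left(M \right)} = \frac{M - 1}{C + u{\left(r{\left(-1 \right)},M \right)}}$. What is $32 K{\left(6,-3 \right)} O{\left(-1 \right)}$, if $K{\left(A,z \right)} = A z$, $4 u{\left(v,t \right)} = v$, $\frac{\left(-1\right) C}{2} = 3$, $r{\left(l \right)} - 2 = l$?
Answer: $- \frac{4608}{23} \approx -200.35$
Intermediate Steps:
$r{\left(l \right)} = 2 + l$
$C = -6$ ($C = \left(-2\right) 3 = -6$)
$u{\left(v,t \right)} = \frac{v}{4}$
$O{\left(M \right)} = \frac{4}{23} - \frac{4 M}{23}$ ($O{\left(M \right)} = \frac{M - 1}{-6 + \frac{2 - 1}{4}} = \frac{-1 + M}{-6 + \frac{1}{4} \cdot 1} = \frac{-1 + M}{-6 + \frac{1}{4}} = \frac{-1 + M}{- \frac{23}{4}} = \left(-1 + M\right) \left(- \frac{4}{23}\right) = \frac{4}{23} - \frac{4 M}{23}$)
$32 K{\left(6,-3 \right)} O{\left(-1 \right)} = 32 \cdot 6 \left(-3\right) \left(\frac{4}{23} - - \frac{4}{23}\right) = 32 \left(-18\right) \left(\frac{4}{23} + \frac{4}{23}\right) = \left(-576\right) \frac{8}{23} = - \frac{4608}{23}$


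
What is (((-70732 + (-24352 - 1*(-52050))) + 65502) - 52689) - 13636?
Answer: -43857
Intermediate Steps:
(((-70732 + (-24352 - 1*(-52050))) + 65502) - 52689) - 13636 = (((-70732 + (-24352 + 52050)) + 65502) - 52689) - 13636 = (((-70732 + 27698) + 65502) - 52689) - 13636 = ((-43034 + 65502) - 52689) - 13636 = (22468 - 52689) - 13636 = -30221 - 13636 = -43857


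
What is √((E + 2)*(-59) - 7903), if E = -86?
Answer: I*√2947 ≈ 54.286*I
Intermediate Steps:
√((E + 2)*(-59) - 7903) = √((-86 + 2)*(-59) - 7903) = √(-84*(-59) - 7903) = √(4956 - 7903) = √(-2947) = I*√2947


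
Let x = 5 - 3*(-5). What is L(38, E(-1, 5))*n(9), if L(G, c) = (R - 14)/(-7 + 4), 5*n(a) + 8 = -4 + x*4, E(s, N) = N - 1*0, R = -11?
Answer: 340/3 ≈ 113.33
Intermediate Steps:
x = 20 (x = 5 + 15 = 20)
E(s, N) = N (E(s, N) = N + 0 = N)
n(a) = 68/5 (n(a) = -8/5 + (-4 + 20*4)/5 = -8/5 + (-4 + 80)/5 = -8/5 + (⅕)*76 = -8/5 + 76/5 = 68/5)
L(G, c) = 25/3 (L(G, c) = (-11 - 14)/(-7 + 4) = -25/(-3) = -25*(-⅓) = 25/3)
L(38, E(-1, 5))*n(9) = (25/3)*(68/5) = 340/3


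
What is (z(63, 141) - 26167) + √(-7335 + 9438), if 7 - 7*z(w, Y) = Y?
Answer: -183303/7 + √2103 ≈ -26140.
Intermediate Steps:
z(w, Y) = 1 - Y/7
(z(63, 141) - 26167) + √(-7335 + 9438) = ((1 - ⅐*141) - 26167) + √(-7335 + 9438) = ((1 - 141/7) - 26167) + √2103 = (-134/7 - 26167) + √2103 = -183303/7 + √2103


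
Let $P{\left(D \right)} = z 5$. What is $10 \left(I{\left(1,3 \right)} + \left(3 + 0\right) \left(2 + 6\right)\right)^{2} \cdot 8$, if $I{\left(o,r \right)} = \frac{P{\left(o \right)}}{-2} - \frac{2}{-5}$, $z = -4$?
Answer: $\frac{473344}{5} \approx 94669.0$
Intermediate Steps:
$P{\left(D \right)} = -20$ ($P{\left(D \right)} = \left(-4\right) 5 = -20$)
$I{\left(o,r \right)} = \frac{52}{5}$ ($I{\left(o,r \right)} = - \frac{20}{-2} - \frac{2}{-5} = \left(-20\right) \left(- \frac{1}{2}\right) - - \frac{2}{5} = 10 + \frac{2}{5} = \frac{52}{5}$)
$10 \left(I{\left(1,3 \right)} + \left(3 + 0\right) \left(2 + 6\right)\right)^{2} \cdot 8 = 10 \left(\frac{52}{5} + \left(3 + 0\right) \left(2 + 6\right)\right)^{2} \cdot 8 = 10 \left(\frac{52}{5} + 3 \cdot 8\right)^{2} \cdot 8 = 10 \left(\frac{52}{5} + 24\right)^{2} \cdot 8 = 10 \left(\frac{172}{5}\right)^{2} \cdot 8 = 10 \cdot \frac{29584}{25} \cdot 8 = \frac{59168}{5} \cdot 8 = \frac{473344}{5}$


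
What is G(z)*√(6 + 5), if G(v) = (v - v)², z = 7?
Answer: 0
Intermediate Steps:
G(v) = 0 (G(v) = 0² = 0)
G(z)*√(6 + 5) = 0*√(6 + 5) = 0*√11 = 0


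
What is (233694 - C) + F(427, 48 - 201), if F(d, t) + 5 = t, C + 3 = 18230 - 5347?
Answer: 220656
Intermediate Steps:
C = 12880 (C = -3 + (18230 - 5347) = -3 + 12883 = 12880)
F(d, t) = -5 + t
(233694 - C) + F(427, 48 - 201) = (233694 - 1*12880) + (-5 + (48 - 201)) = (233694 - 12880) + (-5 - 153) = 220814 - 158 = 220656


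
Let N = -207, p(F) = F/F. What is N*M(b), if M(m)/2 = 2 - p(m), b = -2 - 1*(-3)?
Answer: -414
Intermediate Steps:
p(F) = 1
b = 1 (b = -2 + 3 = 1)
M(m) = 2 (M(m) = 2*(2 - 1*1) = 2*(2 - 1) = 2*1 = 2)
N*M(b) = -207*2 = -414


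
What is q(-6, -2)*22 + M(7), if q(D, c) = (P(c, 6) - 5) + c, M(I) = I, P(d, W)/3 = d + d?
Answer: -411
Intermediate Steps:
P(d, W) = 6*d (P(d, W) = 3*(d + d) = 3*(2*d) = 6*d)
q(D, c) = -5 + 7*c (q(D, c) = (6*c - 5) + c = (-5 + 6*c) + c = -5 + 7*c)
q(-6, -2)*22 + M(7) = (-5 + 7*(-2))*22 + 7 = (-5 - 14)*22 + 7 = -19*22 + 7 = -418 + 7 = -411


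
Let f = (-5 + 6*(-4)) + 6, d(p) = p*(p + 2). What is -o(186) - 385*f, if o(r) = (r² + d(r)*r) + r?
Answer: -6529975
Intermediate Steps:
d(p) = p*(2 + p)
o(r) = r + r² + r²*(2 + r) (o(r) = (r² + (r*(2 + r))*r) + r = (r² + r²*(2 + r)) + r = r + r² + r²*(2 + r))
f = -23 (f = (-5 - 24) + 6 = -29 + 6 = -23)
-o(186) - 385*f = -186*(1 + 186 + 186*(2 + 186)) - 385*(-23) = -186*(1 + 186 + 186*188) - 1*(-8855) = -186*(1 + 186 + 34968) + 8855 = -186*35155 + 8855 = -1*6538830 + 8855 = -6538830 + 8855 = -6529975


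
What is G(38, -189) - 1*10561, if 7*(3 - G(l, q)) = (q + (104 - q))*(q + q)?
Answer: -4942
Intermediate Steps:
G(l, q) = 3 - 208*q/7 (G(l, q) = 3 - (q + (104 - q))*(q + q)/7 = 3 - 104*2*q/7 = 3 - 208*q/7)
G(38, -189) - 1*10561 = (3 - 208/7*(-189)) - 1*10561 = (3 + 5616) - 10561 = 5619 - 10561 = -4942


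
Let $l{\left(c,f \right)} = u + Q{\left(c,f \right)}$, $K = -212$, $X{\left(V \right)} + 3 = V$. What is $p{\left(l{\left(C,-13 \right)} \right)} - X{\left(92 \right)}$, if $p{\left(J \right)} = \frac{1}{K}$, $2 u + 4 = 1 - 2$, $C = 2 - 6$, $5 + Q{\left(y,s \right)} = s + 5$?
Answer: $- \frac{18869}{212} \approx -89.005$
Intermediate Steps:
$X{\left(V \right)} = -3 + V$
$Q{\left(y,s \right)} = s$ ($Q{\left(y,s \right)} = -5 + \left(s + 5\right) = -5 + \left(5 + s\right) = s$)
$C = -4$ ($C = 2 - 6 = -4$)
$u = - \frac{5}{2}$ ($u = -2 + \frac{1 - 2}{2} = -2 + \frac{1}{2} \left(-1\right) = -2 - \frac{1}{2} = - \frac{5}{2} \approx -2.5$)
$l{\left(c,f \right)} = - \frac{5}{2} + f$
$p{\left(J \right)} = - \frac{1}{212}$ ($p{\left(J \right)} = \frac{1}{-212} = - \frac{1}{212}$)
$p{\left(l{\left(C,-13 \right)} \right)} - X{\left(92 \right)} = - \frac{1}{212} - \left(-3 + 92\right) = - \frac{1}{212} - 89 = - \frac{18869}{212}$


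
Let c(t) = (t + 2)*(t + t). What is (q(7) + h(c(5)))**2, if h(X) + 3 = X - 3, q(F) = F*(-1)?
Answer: 3249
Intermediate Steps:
q(F) = -F
c(t) = 2*t*(2 + t) (c(t) = (2 + t)*(2*t) = 2*t*(2 + t))
h(X) = -6 + X (h(X) = -3 + (X - 3) = -3 + (-3 + X) = -6 + X)
(q(7) + h(c(5)))**2 = (-1*7 + (-6 + 2*5*(2 + 5)))**2 = (-7 + (-6 + 2*5*7))**2 = (-7 + (-6 + 70))**2 = (-7 + 64)**2 = 57**2 = 3249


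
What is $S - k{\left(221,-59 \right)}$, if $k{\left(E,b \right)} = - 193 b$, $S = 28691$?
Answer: $17304$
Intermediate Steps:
$S - k{\left(221,-59 \right)} = 28691 - \left(-193\right) \left(-59\right) = 28691 - 11387 = 17304$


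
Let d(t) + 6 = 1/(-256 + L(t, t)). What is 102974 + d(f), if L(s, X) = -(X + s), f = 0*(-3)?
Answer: 26359807/256 ≈ 1.0297e+5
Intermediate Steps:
f = 0
L(s, X) = -X - s
d(t) = -6 + 1/(-256 - 2*t) (d(t) = -6 + 1/(-256 + (-t - t)) = -6 + 1/(-256 - 2*t))
102974 + d(f) = 102974 + (-1537 - 12*0)/(2*(128 + 0)) = 102974 + (½)*(-1537 + 0)/128 = 102974 + (½)*(1/128)*(-1537) = 102974 - 1537/256 = 26359807/256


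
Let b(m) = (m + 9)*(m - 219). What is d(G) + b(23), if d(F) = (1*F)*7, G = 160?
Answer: -5152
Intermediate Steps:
b(m) = (-219 + m)*(9 + m) (b(m) = (9 + m)*(-219 + m) = (-219 + m)*(9 + m))
d(F) = 7*F (d(F) = F*7 = 7*F)
d(G) + b(23) = 7*160 + (-1971 + 23² - 210*23) = 1120 + (-1971 + 529 - 4830) = 1120 - 6272 = -5152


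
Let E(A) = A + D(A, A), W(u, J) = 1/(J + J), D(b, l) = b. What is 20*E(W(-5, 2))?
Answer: 10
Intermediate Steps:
W(u, J) = 1/(2*J)
E(A) = 2*A (E(A) = A + A = 2*A)
20*E(W(-5, 2)) = 20*(2*((½)/2)) = 20*(2*((½)*(½))) = 20*(2*(¼)) = 20*(½) = 10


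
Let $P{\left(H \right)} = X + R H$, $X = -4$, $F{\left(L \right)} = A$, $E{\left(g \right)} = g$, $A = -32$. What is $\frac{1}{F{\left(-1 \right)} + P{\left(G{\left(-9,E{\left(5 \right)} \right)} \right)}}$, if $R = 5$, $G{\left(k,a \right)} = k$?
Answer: $- \frac{1}{81} \approx -0.012346$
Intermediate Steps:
$F{\left(L \right)} = -32$
$P{\left(H \right)} = -4 + 5 H$
$\frac{1}{F{\left(-1 \right)} + P{\left(G{\left(-9,E{\left(5 \right)} \right)} \right)}} = \frac{1}{-32 + \left(-4 + 5 \left(-9\right)\right)} = \frac{1}{-32 - 49} = \frac{1}{-81} = - \frac{1}{81}$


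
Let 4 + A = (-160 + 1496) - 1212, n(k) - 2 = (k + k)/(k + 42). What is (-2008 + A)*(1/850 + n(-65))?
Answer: -141244112/9775 ≈ -14450.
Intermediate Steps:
n(k) = 2 + 2*k/(42 + k) (n(k) = 2 + (k + k)/(k + 42) = 2 + (2*k)/(42 + k) = 2 + 2*k/(42 + k))
A = 120 (A = -4 + ((-160 + 1496) - 1212) = -4 + (1336 - 1212) = -4 + 124 = 120)
(-2008 + A)*(1/850 + n(-65)) = (-2008 + 120)*(1/850 + 4*(21 - 65)/(42 - 65)) = -1888*(1/850 + 4*(-44)/(-23)) = -1888*(1/850 + 4*(-1/23)*(-44)) = -1888*(1/850 + 176/23) = -1888*149623/19550 = -141244112/9775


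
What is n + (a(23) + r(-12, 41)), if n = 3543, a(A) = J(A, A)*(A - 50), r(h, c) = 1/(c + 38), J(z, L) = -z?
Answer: 328957/79 ≈ 4164.0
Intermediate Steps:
r(h, c) = 1/(38 + c)
a(A) = -A*(-50 + A) (a(A) = (-A)*(A - 50) = (-A)*(-50 + A) = -A*(-50 + A))
n + (a(23) + r(-12, 41)) = 3543 + (23*(50 - 1*23) + 1/(38 + 41)) = 3543 + (23*(50 - 23) + 1/79) = 3543 + (23*27 + 1/79) = 3543 + (621 + 1/79) = 3543 + 49060/79 = 328957/79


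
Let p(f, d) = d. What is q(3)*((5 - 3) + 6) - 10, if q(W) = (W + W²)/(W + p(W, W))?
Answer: 6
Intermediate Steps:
q(W) = (W + W²)/(2*W) (q(W) = (W + W²)/(W + W) = (W + W²)/((2*W)) = (W + W²)*(1/(2*W)) = (W + W²)/(2*W))
q(3)*((5 - 3) + 6) - 10 = (½ + (½)*3)*((5 - 3) + 6) - 10 = (½ + 3/2)*(2 + 6) - 10 = 2*8 - 10 = 16 - 10 = 6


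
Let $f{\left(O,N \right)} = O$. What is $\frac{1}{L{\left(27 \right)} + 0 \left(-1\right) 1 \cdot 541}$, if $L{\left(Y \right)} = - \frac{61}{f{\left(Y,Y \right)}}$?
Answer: $- \frac{27}{61} \approx -0.44262$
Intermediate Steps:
$L{\left(Y \right)} = - \frac{61}{Y}$
$\frac{1}{L{\left(27 \right)} + 0 \left(-1\right) 1 \cdot 541} = \frac{1}{- \frac{61}{27} + 0 \left(-1\right) 1 \cdot 541} = \frac{1}{\left(-61\right) \frac{1}{27} + 0 \cdot 1 \cdot 541} = \frac{1}{- \frac{61}{27} + 0 \cdot 541} = \frac{1}{- \frac{61}{27} + 0} = \frac{1}{- \frac{61}{27}} = - \frac{27}{61}$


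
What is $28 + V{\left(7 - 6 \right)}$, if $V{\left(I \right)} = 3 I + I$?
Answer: $32$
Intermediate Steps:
$V{\left(I \right)} = 4 I$
$28 + V{\left(7 - 6 \right)} = 28 + 4 \left(7 - 6\right) = 28 + 4 \cdot 1 = 28 + 4 = 32$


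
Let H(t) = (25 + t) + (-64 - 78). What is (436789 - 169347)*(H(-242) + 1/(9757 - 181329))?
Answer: -8236457942629/85786 ≈ -9.6012e+7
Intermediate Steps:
H(t) = -117 + t (H(t) = (25 + t) - 142 = -117 + t)
(436789 - 169347)*(H(-242) + 1/(9757 - 181329)) = (436789 - 169347)*((-117 - 242) + 1/(9757 - 181329)) = 267442*(-359 + 1/(-171572)) = 267442*(-359 - 1/171572) = 267442*(-61594349/171572) = -8236457942629/85786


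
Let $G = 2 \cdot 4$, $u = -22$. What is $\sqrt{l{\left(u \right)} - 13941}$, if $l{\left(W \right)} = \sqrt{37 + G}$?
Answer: $\sqrt{-13941 + 3 \sqrt{5}} \approx 118.04 i$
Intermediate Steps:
$G = 8$
$l{\left(W \right)} = 3 \sqrt{5}$ ($l{\left(W \right)} = \sqrt{37 + 8} = \sqrt{45} = 3 \sqrt{5}$)
$\sqrt{l{\left(u \right)} - 13941} = \sqrt{3 \sqrt{5} - 13941} = \sqrt{-13941 + 3 \sqrt{5}}$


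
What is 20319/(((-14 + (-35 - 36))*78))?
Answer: -521/170 ≈ -3.0647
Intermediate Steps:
20319/(((-14 + (-35 - 36))*78)) = 20319/(((-14 - 71)*78)) = 20319/((-85*78)) = 20319/(-6630) = 20319*(-1/6630) = -521/170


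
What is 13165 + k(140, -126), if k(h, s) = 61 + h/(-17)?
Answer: 224702/17 ≈ 13218.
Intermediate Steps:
k(h, s) = 61 - h/17 (k(h, s) = 61 + h*(-1/17) = 61 - h/17)
13165 + k(140, -126) = 13165 + (61 - 1/17*140) = 13165 + (61 - 140/17) = 13165 + 897/17 = 224702/17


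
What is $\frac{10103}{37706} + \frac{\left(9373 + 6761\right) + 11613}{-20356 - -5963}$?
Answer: $- \frac{900815903}{542702458} \approx -1.6599$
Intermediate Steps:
$\frac{10103}{37706} + \frac{\left(9373 + 6761\right) + 11613}{-20356 - -5963} = 10103 \cdot \frac{1}{37706} + \frac{16134 + 11613}{-20356 + 5963} = \frac{10103}{37706} + \frac{27747}{-14393} = \frac{10103}{37706} + 27747 \left(- \frac{1}{14393}\right) = \frac{10103}{37706} - \frac{27747}{14393} = - \frac{900815903}{542702458}$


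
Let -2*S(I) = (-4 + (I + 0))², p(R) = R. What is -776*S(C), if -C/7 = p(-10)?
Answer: 1690128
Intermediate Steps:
C = 70 (C = -7*(-10) = 70)
S(I) = -(-4 + I)²/2 (S(I) = -(-4 + (I + 0))²/2 = -(-4 + I)²/2)
-776*S(C) = -(-388)*(-4 + 70)² = -(-388)*66² = -(-388)*4356 = -776*(-2178) = 1690128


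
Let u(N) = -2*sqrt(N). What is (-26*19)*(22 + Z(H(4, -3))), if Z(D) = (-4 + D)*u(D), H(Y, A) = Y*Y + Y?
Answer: -10868 + 31616*sqrt(5) ≈ 59828.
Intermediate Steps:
H(Y, A) = Y + Y**2 (H(Y, A) = Y**2 + Y = Y + Y**2)
Z(D) = -2*sqrt(D)*(-4 + D) (Z(D) = (-4 + D)*(-2*sqrt(D)) = -2*sqrt(D)*(-4 + D))
(-26*19)*(22 + Z(H(4, -3))) = (-26*19)*(22 + 2*sqrt(4*(1 + 4))*(4 - 4*(1 + 4))) = -494*(22 + 2*sqrt(4*5)*(4 - 4*5)) = -494*(22 + 2*sqrt(20)*(4 - 1*20)) = -494*(22 + 2*(2*sqrt(5))*(4 - 20)) = -494*(22 + 2*(2*sqrt(5))*(-16)) = -494*(22 - 64*sqrt(5)) = -10868 + 31616*sqrt(5)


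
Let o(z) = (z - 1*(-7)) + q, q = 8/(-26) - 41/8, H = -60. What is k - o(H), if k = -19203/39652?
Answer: 59742023/1030952 ≈ 57.948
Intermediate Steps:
k = -19203/39652 (k = -19203*1/39652 = -19203/39652 ≈ -0.48429)
q = -565/104 (q = 8*(-1/26) - 41*⅛ = -4/13 - 41/8 = -565/104 ≈ -5.4327)
o(z) = 163/104 + z (o(z) = (z - 1*(-7)) - 565/104 = (z + 7) - 565/104 = (7 + z) - 565/104 = 163/104 + z)
k - o(H) = -19203/39652 - (163/104 - 60) = -19203/39652 - 1*(-6077/104) = -19203/39652 + 6077/104 = 59742023/1030952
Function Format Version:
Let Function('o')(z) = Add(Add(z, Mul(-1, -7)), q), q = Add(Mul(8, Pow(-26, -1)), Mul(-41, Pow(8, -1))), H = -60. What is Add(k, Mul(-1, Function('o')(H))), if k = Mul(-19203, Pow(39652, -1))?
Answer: Rational(59742023, 1030952) ≈ 57.948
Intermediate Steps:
k = Rational(-19203, 39652) (k = Mul(-19203, Rational(1, 39652)) = Rational(-19203, 39652) ≈ -0.48429)
q = Rational(-565, 104) (q = Add(Mul(8, Rational(-1, 26)), Mul(-41, Rational(1, 8))) = Add(Rational(-4, 13), Rational(-41, 8)) = Rational(-565, 104) ≈ -5.4327)
Function('o')(z) = Add(Rational(163, 104), z) (Function('o')(z) = Add(Add(z, Mul(-1, -7)), Rational(-565, 104)) = Add(Add(z, 7), Rational(-565, 104)) = Add(Add(7, z), Rational(-565, 104)) = Add(Rational(163, 104), z))
Add(k, Mul(-1, Function('o')(H))) = Add(Rational(-19203, 39652), Mul(-1, Add(Rational(163, 104), -60))) = Add(Rational(-19203, 39652), Mul(-1, Rational(-6077, 104))) = Add(Rational(-19203, 39652), Rational(6077, 104)) = Rational(59742023, 1030952)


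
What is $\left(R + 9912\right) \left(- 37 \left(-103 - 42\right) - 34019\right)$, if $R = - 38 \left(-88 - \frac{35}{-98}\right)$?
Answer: $- \frac{2656139838}{7} \approx -3.7945 \cdot 10^{8}$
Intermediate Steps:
$R = \frac{23313}{7}$ ($R = - 38 \left(-88 - - \frac{5}{14}\right) = - 38 \left(-88 + \frac{5}{14}\right) = \left(-38\right) \left(- \frac{1227}{14}\right) = \frac{23313}{7} \approx 3330.4$)
$\left(R + 9912\right) \left(- 37 \left(-103 - 42\right) - 34019\right) = \left(\frac{23313}{7} + 9912\right) \left(- 37 \left(-103 - 42\right) - 34019\right) = \frac{92697 \left(\left(-37\right) \left(-145\right) - 34019\right)}{7} = \frac{92697 \left(5365 - 34019\right)}{7} = \frac{92697}{7} \left(-28654\right) = - \frac{2656139838}{7}$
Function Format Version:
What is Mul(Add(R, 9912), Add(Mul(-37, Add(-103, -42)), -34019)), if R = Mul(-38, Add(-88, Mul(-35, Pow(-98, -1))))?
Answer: Rational(-2656139838, 7) ≈ -3.7945e+8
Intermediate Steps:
R = Rational(23313, 7) (R = Mul(-38, Add(-88, Mul(-35, Rational(-1, 98)))) = Mul(-38, Add(-88, Rational(5, 14))) = Mul(-38, Rational(-1227, 14)) = Rational(23313, 7) ≈ 3330.4)
Mul(Add(R, 9912), Add(Mul(-37, Add(-103, -42)), -34019)) = Mul(Add(Rational(23313, 7), 9912), Add(Mul(-37, Add(-103, -42)), -34019)) = Mul(Rational(92697, 7), Add(Mul(-37, -145), -34019)) = Mul(Rational(92697, 7), Add(5365, -34019)) = Mul(Rational(92697, 7), -28654) = Rational(-2656139838, 7)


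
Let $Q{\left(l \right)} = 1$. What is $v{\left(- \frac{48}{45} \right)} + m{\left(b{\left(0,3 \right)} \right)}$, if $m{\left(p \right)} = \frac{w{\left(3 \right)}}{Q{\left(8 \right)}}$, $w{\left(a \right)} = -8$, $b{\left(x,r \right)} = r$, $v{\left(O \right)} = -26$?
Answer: $-34$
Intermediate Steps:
$m{\left(p \right)} = -8$ ($m{\left(p \right)} = - \frac{8}{1} = \left(-8\right) 1 = -8$)
$v{\left(- \frac{48}{45} \right)} + m{\left(b{\left(0,3 \right)} \right)} = -26 - 8 = -34$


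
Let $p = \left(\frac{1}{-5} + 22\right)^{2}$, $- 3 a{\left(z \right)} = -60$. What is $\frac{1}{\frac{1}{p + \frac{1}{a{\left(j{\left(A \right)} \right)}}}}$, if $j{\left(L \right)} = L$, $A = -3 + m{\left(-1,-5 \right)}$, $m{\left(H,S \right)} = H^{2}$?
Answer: $\frac{47529}{100} \approx 475.29$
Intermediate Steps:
$A = -2$ ($A = -3 + \left(-1\right)^{2} = -3 + 1 = -2$)
$a{\left(z \right)} = 20$ ($a{\left(z \right)} = \left(- \frac{1}{3}\right) \left(-60\right) = 20$)
$p = \frac{11881}{25}$ ($p = \left(- \frac{1}{5} + 22\right)^{2} = \left(\frac{109}{5}\right)^{2} = \frac{11881}{25} \approx 475.24$)
$\frac{1}{\frac{1}{p + \frac{1}{a{\left(j{\left(A \right)} \right)}}}} = \frac{1}{\frac{1}{\frac{11881}{25} + \frac{1}{20}}} = \frac{1}{\frac{1}{\frac{47529}{100}}} = \frac{1}{\frac{100}{47529}} = \frac{47529}{100}$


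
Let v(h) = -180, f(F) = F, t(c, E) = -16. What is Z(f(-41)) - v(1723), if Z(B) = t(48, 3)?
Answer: 164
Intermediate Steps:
Z(B) = -16
Z(f(-41)) - v(1723) = -16 - 1*(-180) = -16 + 180 = 164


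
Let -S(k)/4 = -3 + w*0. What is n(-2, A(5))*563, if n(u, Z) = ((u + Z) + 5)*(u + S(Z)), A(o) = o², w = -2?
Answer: 157640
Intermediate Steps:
S(k) = 12 (S(k) = -4*(-3 - 2*0) = -4*(-3 + 0) = -4*(-3) = 12)
n(u, Z) = (12 + u)*(5 + Z + u) (n(u, Z) = ((u + Z) + 5)*(u + 12) = ((Z + u) + 5)*(12 + u) = (5 + Z + u)*(12 + u) = (12 + u)*(5 + Z + u))
n(-2, A(5))*563 = (60 + (-2)² + 12*5² + 17*(-2) + 5²*(-2))*563 = (60 + 4 + 12*25 - 34 + 25*(-2))*563 = (60 + 4 + 300 - 34 - 50)*563 = 280*563 = 157640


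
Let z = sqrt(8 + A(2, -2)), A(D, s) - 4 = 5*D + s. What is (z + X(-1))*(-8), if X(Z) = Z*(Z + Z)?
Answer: -16 - 16*sqrt(5) ≈ -51.777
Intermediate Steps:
A(D, s) = 4 + s + 5*D (A(D, s) = 4 + (5*D + s) = 4 + (s + 5*D) = 4 + s + 5*D)
X(Z) = 2*Z**2 (X(Z) = Z*(2*Z) = 2*Z**2)
z = 2*sqrt(5) (z = sqrt(8 + (4 - 2 + 5*2)) = sqrt(8 + (4 - 2 + 10)) = sqrt(8 + 12) = sqrt(20) = 2*sqrt(5) ≈ 4.4721)
(z + X(-1))*(-8) = (2*sqrt(5) + 2*(-1)**2)*(-8) = (2*sqrt(5) + 2*1)*(-8) = (2*sqrt(5) + 2)*(-8) = (2 + 2*sqrt(5))*(-8) = -16 - 16*sqrt(5)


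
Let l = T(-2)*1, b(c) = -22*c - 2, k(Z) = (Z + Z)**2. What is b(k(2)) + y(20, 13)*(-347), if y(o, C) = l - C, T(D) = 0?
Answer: 4157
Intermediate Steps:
k(Z) = 4*Z**2 (k(Z) = (2*Z)**2 = 4*Z**2)
b(c) = -2 - 22*c
l = 0 (l = 0*1 = 0)
y(o, C) = -C (y(o, C) = 0 - C = -C)
b(k(2)) + y(20, 13)*(-347) = (-2 - 88*2**2) - 1*13*(-347) = (-2 - 88*4) - 13*(-347) = (-2 - 22*16) + 4511 = (-2 - 352) + 4511 = -354 + 4511 = 4157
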